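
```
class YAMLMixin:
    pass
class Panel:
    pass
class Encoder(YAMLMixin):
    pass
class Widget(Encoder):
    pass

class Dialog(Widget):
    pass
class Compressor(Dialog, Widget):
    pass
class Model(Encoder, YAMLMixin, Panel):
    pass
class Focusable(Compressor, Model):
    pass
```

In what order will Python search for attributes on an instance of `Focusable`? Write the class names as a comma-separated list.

L[Focusable] = Focusable + merge(L[Compressor], L[Model], [Compressor Model])
  take Compressor:  [Compressor Dialog Widget Encoder YAMLMixin object] + [Model Encoder YAMLMixin Panel object] + [Compressor Model]
  take Dialog:  [Dialog Widget Encoder YAMLMixin object] + [Model Encoder YAMLMixin Panel object] + [Model]
  take Widget:  [Widget Encoder YAMLMixin object] + [Model Encoder YAMLMixin Panel object] + [Model]
  take Model:  [Encoder YAMLMixin object] + [Model Encoder YAMLMixin Panel object] + [Model]
  take Encoder:  [Encoder YAMLMixin object] + [Encoder YAMLMixin Panel object]
  take YAMLMixin:  [YAMLMixin object] + [YAMLMixin Panel object]
  take Panel:  [object] + [Panel object]
  take object:  [object] + [object]

Focusable, Compressor, Dialog, Widget, Model, Encoder, YAMLMixin, Panel, object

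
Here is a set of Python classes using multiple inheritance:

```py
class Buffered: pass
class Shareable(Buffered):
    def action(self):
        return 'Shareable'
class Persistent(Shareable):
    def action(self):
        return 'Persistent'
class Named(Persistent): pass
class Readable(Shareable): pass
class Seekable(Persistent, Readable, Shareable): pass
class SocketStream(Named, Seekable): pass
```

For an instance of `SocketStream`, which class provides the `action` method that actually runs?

Persistent

L[SocketStream] = SocketStream + merge(L[Named], L[Seekable], [Named Seekable])
  take Named:  [Named Persistent Shareable Buffered object] + [Seekable Persistent Readable Shareable Buffered object] + [Named Seekable]
  take Seekable:  [Persistent Shareable Buffered object] + [Seekable Persistent Readable Shareable Buffered object] + [Seekable]
  take Persistent:  [Persistent Shareable Buffered object] + [Persistent Readable Shareable Buffered object]
  take Readable:  [Shareable Buffered object] + [Readable Shareable Buffered object]
  take Shareable:  [Shareable Buffered object] + [Shareable Buffered object]
  take Buffered:  [Buffered object] + [Buffered object]
  take object:  [object] + [object]
MRO: SocketStream Named Seekable Persistent Readable Shareable Buffered object
action is defined in: Persistent, Shareable. First along the MRO is Persistent.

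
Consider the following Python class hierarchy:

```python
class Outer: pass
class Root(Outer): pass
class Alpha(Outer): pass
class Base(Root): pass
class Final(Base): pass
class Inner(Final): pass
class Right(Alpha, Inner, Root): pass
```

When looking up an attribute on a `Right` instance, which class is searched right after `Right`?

Alpha

L[Right] = Right + merge(L[Alpha], L[Inner], L[Root], [Alpha Inner Root])
  take Alpha:  [Alpha Outer object] + [Inner Final Base Root Outer object] + [Root Outer object] + [Alpha Inner Root]
  take Inner:  [Outer object] + [Inner Final Base Root Outer object] + [Root Outer object] + [Inner Root]
  take Final:  [Outer object] + [Final Base Root Outer object] + [Root Outer object] + [Root]
  take Base:  [Outer object] + [Base Root Outer object] + [Root Outer object] + [Root]
  take Root:  [Outer object] + [Root Outer object] + [Root Outer object] + [Root]
  take Outer:  [Outer object] + [Outer object] + [Outer object]
  take object:  [object] + [object] + [object]
MRO: Right Alpha Inner Final Base Root Outer object
Right is at position 0; next is Alpha.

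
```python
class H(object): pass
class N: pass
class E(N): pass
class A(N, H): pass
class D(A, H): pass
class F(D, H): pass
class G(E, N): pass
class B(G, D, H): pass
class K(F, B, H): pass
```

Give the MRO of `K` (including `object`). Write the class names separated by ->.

L[K] = K + merge(L[F], L[B], L[H], [F B H])
  take F:  [F D A N H object] + [B G E D A N H object] + [H object] + [F B H]
  take B:  [D A N H object] + [B G E D A N H object] + [H object] + [B H]
  take G:  [D A N H object] + [G E D A N H object] + [H object] + [H]
  take E:  [D A N H object] + [E D A N H object] + [H object] + [H]
  take D:  [D A N H object] + [D A N H object] + [H object] + [H]
  take A:  [A N H object] + [A N H object] + [H object] + [H]
  take N:  [N H object] + [N H object] + [H object] + [H]
  take H:  [H object] + [H object] + [H object] + [H]
  take object:  [object] + [object] + [object]

K -> F -> B -> G -> E -> D -> A -> N -> H -> object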